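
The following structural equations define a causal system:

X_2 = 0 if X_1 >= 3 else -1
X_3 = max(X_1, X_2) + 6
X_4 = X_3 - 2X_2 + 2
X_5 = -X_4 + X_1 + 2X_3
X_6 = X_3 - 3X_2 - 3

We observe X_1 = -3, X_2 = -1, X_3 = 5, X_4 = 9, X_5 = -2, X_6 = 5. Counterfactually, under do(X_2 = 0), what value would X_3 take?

The intervention breaks the incoming arrows to X_2: X_2 = 0 if X_1 >= 3 else -1 no longer applies, and X_2 = 0.
X_3 = max(X_1, X_2) + 6  [with X_1=-3, X_2=0]  = 6

6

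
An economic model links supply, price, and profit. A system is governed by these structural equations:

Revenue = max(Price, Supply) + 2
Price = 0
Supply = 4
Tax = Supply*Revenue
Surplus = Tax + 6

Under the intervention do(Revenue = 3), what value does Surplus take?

18

do(Revenue=3) replaces the equation Revenue = max(Price, Supply) + 2 with the constant Revenue = 3.
Tax = Supply*Revenue  [with Supply=4, Revenue=3]  = 12
Surplus = Tax + 6  [with Tax=12]  = 18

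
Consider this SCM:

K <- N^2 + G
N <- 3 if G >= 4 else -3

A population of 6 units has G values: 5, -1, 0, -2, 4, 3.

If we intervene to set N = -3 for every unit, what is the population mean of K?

The intervention sets N=-3 in all 6 units regardless of G. Recomputing K per unit gives 14, 8, 9, 7, 13, 12; average 10.5.

10.5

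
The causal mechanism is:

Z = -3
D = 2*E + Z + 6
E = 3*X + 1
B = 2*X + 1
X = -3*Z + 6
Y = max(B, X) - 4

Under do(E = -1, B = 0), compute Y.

11

The joint intervention fixes E = -1, B = 0, removing each variable's own equation.
X = -3*Z + 6  [with Z=-3]  = 15
Y = max(B, X) - 4  [with B=0, X=15]  = 11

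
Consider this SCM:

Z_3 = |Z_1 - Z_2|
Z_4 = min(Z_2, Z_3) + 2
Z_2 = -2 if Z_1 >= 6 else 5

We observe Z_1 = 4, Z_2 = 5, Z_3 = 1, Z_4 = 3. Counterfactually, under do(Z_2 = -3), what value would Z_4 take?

-1

Under do(Z_2=-3), the mechanism Z_2 = -2 if Z_1 >= 6 else 5 is discarded; Z_2 is fixed at -3.
Z_3 = |Z_1 - Z_2|  [with Z_1=4, Z_2=-3]  = 7
Z_4 = min(Z_2, Z_3) + 2  [with Z_2=-3, Z_3=7]  = -1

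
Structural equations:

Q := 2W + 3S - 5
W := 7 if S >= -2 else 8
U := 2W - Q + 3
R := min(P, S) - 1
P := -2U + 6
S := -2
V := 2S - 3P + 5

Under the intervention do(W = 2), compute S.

Under do(W=2), the mechanism W := 7 if S >= -2 else 8 is discarded; W is fixed at 2.
S is not downstream of the intervention, so its value is determined by the original equations.

-2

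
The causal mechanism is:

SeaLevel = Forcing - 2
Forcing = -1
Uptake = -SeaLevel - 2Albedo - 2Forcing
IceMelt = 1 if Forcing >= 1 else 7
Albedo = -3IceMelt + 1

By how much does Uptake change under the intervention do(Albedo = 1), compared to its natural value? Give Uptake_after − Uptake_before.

-42

do(Albedo=1) replaces the equation Albedo = -3IceMelt + 1 with the constant Albedo = 1.
SeaLevel = Forcing - 2  [with Forcing=-1]  = -3
Uptake = -SeaLevel - 2Albedo - 2Forcing  [with SeaLevel=-3, Albedo=1, Forcing=-1]  = 3
Without intervention: IceMelt = 1 if Forcing >= 1 else 7  [with Forcing=-1]  = 7; Albedo = -3IceMelt + 1  [with IceMelt=7]  = -20; SeaLevel = Forcing - 2  [with Forcing=-1]  = -3; Uptake = -SeaLevel - 2Albedo - 2Forcing  [with SeaLevel=-3, Albedo=-20, Forcing=-1]  = 45.
Change = 3 − 45 = -42.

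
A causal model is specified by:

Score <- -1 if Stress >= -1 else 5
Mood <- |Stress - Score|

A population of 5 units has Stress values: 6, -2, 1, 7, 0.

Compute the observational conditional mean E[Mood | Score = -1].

E[Mood|Score=-1] averages over only the 4 units with Score=-1 (Stress = 6, 1, 7, 0): Mood = 7, 2, 8, 1, mean 4.5.

4.5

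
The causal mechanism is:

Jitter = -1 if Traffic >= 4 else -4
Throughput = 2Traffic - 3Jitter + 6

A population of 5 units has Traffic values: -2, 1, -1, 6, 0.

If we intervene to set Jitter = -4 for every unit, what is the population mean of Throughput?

do(Jitter=-4) breaks Jitter's dependence on Traffic. With Jitter=-4 fixed, Throughput across the units is 14, 20, 16, 30, 18, mean 19.6.

19.6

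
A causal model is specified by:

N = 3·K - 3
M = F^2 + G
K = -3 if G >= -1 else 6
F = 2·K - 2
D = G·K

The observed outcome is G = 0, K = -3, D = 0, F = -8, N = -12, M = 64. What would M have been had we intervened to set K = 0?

Under do(K=0), the mechanism K = -3 if G >= -1 else 6 is discarded; K is fixed at 0.
F = 2·K - 2  [with K=0]  = -2
M = F^2 + G  [with F=-2, G=0]  = 4

4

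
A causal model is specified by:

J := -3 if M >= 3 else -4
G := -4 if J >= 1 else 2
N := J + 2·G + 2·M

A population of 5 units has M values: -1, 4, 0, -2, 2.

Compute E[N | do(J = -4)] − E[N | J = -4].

do(J=-4) breaks J's dependence on M. With J=-4 fixed, N across the units is -2, 8, 0, -4, 4, mean 1.2.
E[N|J=-4] averages over only the 4 units with J=-4 (M = -1, 0, -2, 2): N = -2, 0, -4, 4, mean -0.5.
Difference = 1.2 − (-0.5) = 1.7.

1.7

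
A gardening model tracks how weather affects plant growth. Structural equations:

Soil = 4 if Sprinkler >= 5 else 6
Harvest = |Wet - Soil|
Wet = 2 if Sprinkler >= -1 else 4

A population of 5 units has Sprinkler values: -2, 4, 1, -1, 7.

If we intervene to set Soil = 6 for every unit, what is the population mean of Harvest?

3.6

Under do(Soil=6), Soil's equation is replaced by Soil=6 for every unit. Per-unit Harvest: 2, 4, 4, 4, 4. Mean = 3.6.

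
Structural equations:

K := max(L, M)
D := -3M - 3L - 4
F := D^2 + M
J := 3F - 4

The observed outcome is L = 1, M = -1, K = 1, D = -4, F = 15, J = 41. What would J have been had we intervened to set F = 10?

The intervention breaks the incoming arrows to F: F := D^2 + M no longer applies, and F = 10.
J = 3F - 4  [with F=10]  = 26

26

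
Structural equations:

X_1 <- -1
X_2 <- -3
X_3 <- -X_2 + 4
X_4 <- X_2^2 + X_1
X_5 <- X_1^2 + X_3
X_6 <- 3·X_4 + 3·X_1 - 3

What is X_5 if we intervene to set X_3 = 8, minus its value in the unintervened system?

do(X_3=8) replaces the equation X_3 <- -X_2 + 4 with the constant X_3 = 8.
X_5 = X_1^2 + X_3  [with X_1=-1, X_3=8]  = 9
Without intervention: X_3 = -X_2 + 4  [with X_2=-3]  = 7; X_5 = X_1^2 + X_3  [with X_1=-1, X_3=7]  = 8.
Change = 9 − 8 = 1.

1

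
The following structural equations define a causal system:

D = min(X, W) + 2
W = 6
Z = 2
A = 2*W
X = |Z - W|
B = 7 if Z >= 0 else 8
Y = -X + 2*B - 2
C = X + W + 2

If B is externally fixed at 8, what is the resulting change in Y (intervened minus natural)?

Intervening sets B = 8 and removes its equation (B = 7 if Z >= 0 else 8).
X = |Z - W|  [with Z=2, W=6]  = 4
Y = -X + 2*B - 2  [with X=4, B=8]  = 10
Without intervention: X = |Z - W|  [with Z=2, W=6]  = 4; B = 7 if Z >= 0 else 8  [with Z=2]  = 7; Y = -X + 2*B - 2  [with X=4, B=7]  = 8.
Change = 10 − 8 = 2.

2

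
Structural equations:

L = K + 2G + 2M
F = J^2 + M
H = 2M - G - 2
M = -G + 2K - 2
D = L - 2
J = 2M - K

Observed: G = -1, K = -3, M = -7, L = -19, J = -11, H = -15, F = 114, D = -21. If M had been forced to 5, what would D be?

The intervention breaks the incoming arrows to M: M = -G + 2K - 2 no longer applies, and M = 5.
L = K + 2G + 2M  [with K=-3, G=-1, M=5]  = 5
D = L - 2  [with L=5]  = 3

3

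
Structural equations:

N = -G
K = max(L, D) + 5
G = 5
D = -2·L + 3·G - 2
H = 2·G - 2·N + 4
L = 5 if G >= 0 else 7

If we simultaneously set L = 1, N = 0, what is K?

16

The joint intervention fixes L = 1, N = 0, removing each variable's own equation.
D = -2·L + 3·G - 2  [with L=1, G=5]  = 11
K = max(L, D) + 5  [with L=1, D=11]  = 16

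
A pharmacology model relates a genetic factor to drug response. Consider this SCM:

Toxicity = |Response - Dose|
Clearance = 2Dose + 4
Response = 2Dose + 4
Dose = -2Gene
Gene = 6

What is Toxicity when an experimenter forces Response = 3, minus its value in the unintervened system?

The intervention breaks the incoming arrows to Response: Response = 2Dose + 4 no longer applies, and Response = 3.
Dose = -2Gene  [with Gene=6]  = -12
Toxicity = |Response - Dose|  [with Response=3, Dose=-12]  = 15
Without intervention: Dose = -2Gene  [with Gene=6]  = -12; Response = 2Dose + 4  [with Dose=-12]  = -20; Toxicity = |Response - Dose|  [with Response=-20, Dose=-12]  = 8.
Change = 15 − 8 = 7.

7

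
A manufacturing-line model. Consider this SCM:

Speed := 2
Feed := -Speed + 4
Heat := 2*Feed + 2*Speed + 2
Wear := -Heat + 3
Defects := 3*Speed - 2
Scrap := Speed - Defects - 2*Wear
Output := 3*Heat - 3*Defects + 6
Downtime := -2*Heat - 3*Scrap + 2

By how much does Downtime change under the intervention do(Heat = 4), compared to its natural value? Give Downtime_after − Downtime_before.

48

The intervention breaks the incoming arrows to Heat: Heat := 2*Feed + 2*Speed + 2 no longer applies, and Heat = 4.
Wear = -Heat + 3  [with Heat=4]  = -1
Defects = 3*Speed - 2  [with Speed=2]  = 4
Scrap = Speed - Defects - 2*Wear  [with Speed=2, Defects=4, Wear=-1]  = 0
Downtime = -2*Heat - 3*Scrap + 2  [with Heat=4, Scrap=0]  = -6
Without intervention: Feed = -Speed + 4  [with Speed=2]  = 2; Heat = 2*Feed + 2*Speed + 2  [with Feed=2, Speed=2]  = 10; Wear = -Heat + 3  [with Heat=10]  = -7; Defects = 3*Speed - 2  [with Speed=2]  = 4; Scrap = Speed - Defects - 2*Wear  [with Speed=2, Defects=4, Wear=-7]  = 12; Downtime = -2*Heat - 3*Scrap + 2  [with Heat=10, Scrap=12]  = -54.
Change = -6 − (-54) = 48.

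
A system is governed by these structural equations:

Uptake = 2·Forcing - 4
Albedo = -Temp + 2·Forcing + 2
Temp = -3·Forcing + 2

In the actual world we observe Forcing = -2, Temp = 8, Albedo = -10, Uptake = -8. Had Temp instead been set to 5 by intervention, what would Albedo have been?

-7

The intervention breaks the incoming arrows to Temp: Temp = -3·Forcing + 2 no longer applies, and Temp = 5.
Albedo = -Temp + 2·Forcing + 2  [with Temp=5, Forcing=-2]  = -7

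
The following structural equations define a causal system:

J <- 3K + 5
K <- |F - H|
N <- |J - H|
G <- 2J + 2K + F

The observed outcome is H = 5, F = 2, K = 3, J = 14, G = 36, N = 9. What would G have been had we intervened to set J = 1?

Intervening sets J = 1 and removes its equation (J <- 3K + 5).
K = |F - H|  [with F=2, H=5]  = 3
G = 2J + 2K + F  [with J=1, K=3, F=2]  = 10

10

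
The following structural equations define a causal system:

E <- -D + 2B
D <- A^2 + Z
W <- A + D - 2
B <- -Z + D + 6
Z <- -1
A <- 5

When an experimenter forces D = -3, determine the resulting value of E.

do(D=-3) replaces the equation D <- A^2 + Z with the constant D = -3.
B = -Z + D + 6  [with Z=-1, D=-3]  = 4
E = -D + 2B  [with D=-3, B=4]  = 11

11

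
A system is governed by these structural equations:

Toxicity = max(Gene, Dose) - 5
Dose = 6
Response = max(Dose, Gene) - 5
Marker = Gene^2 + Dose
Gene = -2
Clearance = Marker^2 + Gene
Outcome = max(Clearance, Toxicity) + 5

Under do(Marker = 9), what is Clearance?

79

The intervention breaks the incoming arrows to Marker: Marker = Gene^2 + Dose no longer applies, and Marker = 9.
Clearance = Marker^2 + Gene  [with Marker=9, Gene=-2]  = 79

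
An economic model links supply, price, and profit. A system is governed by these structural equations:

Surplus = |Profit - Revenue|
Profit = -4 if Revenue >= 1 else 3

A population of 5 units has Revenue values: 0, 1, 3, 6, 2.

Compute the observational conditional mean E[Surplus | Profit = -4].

7

Observing Profit=-4 restricts to units where Profit's equation naturally yields -4: Revenue ∈ {1, 3, 6, 2}. In that subpopulation Surplus = 5, 7, 10, 6, mean 7.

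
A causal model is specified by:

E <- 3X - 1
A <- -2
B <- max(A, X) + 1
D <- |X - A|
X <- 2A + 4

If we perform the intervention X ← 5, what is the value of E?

do(X=5) replaces the equation X <- 2A + 4 with the constant X = 5.
E = 3X - 1  [with X=5]  = 14

14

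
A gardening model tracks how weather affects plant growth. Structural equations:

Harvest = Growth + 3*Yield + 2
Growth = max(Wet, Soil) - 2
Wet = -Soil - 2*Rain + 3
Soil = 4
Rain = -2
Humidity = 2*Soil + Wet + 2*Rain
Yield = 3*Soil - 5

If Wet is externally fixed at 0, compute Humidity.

do(Wet=0) replaces the equation Wet = -Soil - 2*Rain + 3 with the constant Wet = 0.
Humidity = 2*Soil + Wet + 2*Rain  [with Soil=4, Wet=0, Rain=-2]  = 4

4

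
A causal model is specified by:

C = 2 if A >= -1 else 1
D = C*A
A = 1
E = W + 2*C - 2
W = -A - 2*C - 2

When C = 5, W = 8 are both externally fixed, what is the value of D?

Under do(C = 5, W = 8), each intervened variable's structural equation is replaced by its fixed value.
D = C*A  [with C=5, A=1]  = 5

5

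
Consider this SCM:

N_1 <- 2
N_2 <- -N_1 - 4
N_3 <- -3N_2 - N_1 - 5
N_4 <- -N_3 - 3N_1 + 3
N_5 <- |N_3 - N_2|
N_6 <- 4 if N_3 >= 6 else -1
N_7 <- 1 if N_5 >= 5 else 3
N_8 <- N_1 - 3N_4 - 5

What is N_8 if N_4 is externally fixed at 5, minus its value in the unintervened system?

-57

do(N_4=5) replaces the equation N_4 <- -N_3 - 3N_1 + 3 with the constant N_4 = 5.
N_8 = N_1 - 3N_4 - 5  [with N_1=2, N_4=5]  = -18
Without intervention: N_2 = -N_1 - 4  [with N_1=2]  = -6; N_3 = -3N_2 - N_1 - 5  [with N_2=-6, N_1=2]  = 11; N_4 = -N_3 - 3N_1 + 3  [with N_3=11, N_1=2]  = -14; N_8 = N_1 - 3N_4 - 5  [with N_1=2, N_4=-14]  = 39.
Change = -18 − 39 = -57.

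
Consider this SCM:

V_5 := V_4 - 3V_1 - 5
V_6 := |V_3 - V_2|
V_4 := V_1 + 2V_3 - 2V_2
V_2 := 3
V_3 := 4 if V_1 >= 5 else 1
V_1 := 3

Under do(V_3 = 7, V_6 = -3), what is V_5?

The joint intervention fixes V_3 = 7, V_6 = -3, removing each variable's own equation.
V_4 = V_1 + 2V_3 - 2V_2  [with V_1=3, V_3=7, V_2=3]  = 11
V_5 = V_4 - 3V_1 - 5  [with V_4=11, V_1=3]  = -3

-3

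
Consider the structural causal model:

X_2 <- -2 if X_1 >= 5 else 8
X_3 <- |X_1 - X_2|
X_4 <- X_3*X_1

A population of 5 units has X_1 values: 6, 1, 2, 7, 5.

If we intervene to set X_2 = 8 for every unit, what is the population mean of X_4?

10.6

Every unit gets X_2=8 under the intervention. X_4 values become 12, 7, 12, 7, 15; E[X_4|do(X_2=8)] = 10.6.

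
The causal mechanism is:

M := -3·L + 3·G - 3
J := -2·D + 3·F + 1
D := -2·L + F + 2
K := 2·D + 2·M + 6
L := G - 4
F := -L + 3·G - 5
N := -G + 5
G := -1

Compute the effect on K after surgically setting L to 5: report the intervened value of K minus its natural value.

-120

Under do(L=5), the mechanism L := G - 4 is discarded; L is fixed at 5.
M = -3·L + 3·G - 3  [with L=5, G=-1]  = -21
F = -L + 3·G - 5  [with L=5, G=-1]  = -13
D = -2·L + F + 2  [with L=5, F=-13]  = -21
K = 2·D + 2·M + 6  [with D=-21, M=-21]  = -78
Without intervention: L = G - 4  [with G=-1]  = -5; M = -3·L + 3·G - 3  [with L=-5, G=-1]  = 9; F = -L + 3·G - 5  [with L=-5, G=-1]  = -3; D = -2·L + F + 2  [with L=-5, F=-3]  = 9; K = 2·D + 2·M + 6  [with D=9, M=9]  = 42.
Change = -78 − 42 = -120.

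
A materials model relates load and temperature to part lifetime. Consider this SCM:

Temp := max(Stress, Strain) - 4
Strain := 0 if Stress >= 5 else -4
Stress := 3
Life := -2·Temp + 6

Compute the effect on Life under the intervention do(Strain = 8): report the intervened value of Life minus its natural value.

-10

Under do(Strain=8), the mechanism Strain := 0 if Stress >= 5 else -4 is discarded; Strain is fixed at 8.
Temp = max(Stress, Strain) - 4  [with Stress=3, Strain=8]  = 4
Life = -2·Temp + 6  [with Temp=4]  = -2
Without intervention: Strain = 0 if Stress >= 5 else -4  [with Stress=3]  = -4; Temp = max(Stress, Strain) - 4  [with Stress=3, Strain=-4]  = -1; Life = -2·Temp + 6  [with Temp=-1]  = 8.
Change = -2 − 8 = -10.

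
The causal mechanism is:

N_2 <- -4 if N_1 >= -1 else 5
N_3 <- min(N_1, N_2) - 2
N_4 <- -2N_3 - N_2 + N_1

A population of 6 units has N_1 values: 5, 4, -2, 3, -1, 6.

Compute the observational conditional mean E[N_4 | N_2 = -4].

19.4

Conditioning on N_2=-4 selects the 5 unit(s) with N_1 ∈ {5, 4, 3, -1, 6}. Their N_4 values: 21, 20, 19, 15, 22. Mean = 19.4.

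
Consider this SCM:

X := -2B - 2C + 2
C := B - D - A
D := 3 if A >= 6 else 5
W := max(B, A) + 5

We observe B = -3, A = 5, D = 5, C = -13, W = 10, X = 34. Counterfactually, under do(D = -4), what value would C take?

The intervention breaks the incoming arrows to D: D := 3 if A >= 6 else 5 no longer applies, and D = -4.
C = B - D - A  [with B=-3, D=-4, A=5]  = -4

-4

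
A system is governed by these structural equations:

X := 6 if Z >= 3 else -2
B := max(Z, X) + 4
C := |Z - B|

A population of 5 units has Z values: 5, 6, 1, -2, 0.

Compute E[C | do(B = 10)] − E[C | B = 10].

do(B=10) breaks B's dependence on Z. With B=10 fixed, C across the units is 5, 4, 9, 12, 10, mean 8.
E[C|B=10] averages over only the 2 units with B=10 (Z = 5, 6): C = 5, 4, mean 4.5.
Difference = 8 − 4.5 = 3.5.

3.5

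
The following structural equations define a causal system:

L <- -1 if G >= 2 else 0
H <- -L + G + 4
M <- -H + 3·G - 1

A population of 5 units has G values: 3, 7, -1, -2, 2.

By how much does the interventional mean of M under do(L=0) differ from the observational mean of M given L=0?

6.6

do(L=0) breaks L's dependence on G. With L=0 fixed, M across the units is 1, 9, -7, -9, -1, mean -1.4.
Observing L=0 restricts to units where L's equation naturally yields 0: G ∈ {-1, -2}. In that subpopulation M = -7, -9, mean -8.
Difference = -1.4 − (-8) = 6.6.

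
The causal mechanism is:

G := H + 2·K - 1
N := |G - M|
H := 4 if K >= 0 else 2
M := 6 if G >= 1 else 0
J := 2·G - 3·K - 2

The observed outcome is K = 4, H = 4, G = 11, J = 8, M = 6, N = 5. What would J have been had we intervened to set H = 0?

Under do(H=0), the mechanism H := 4 if K >= 0 else 2 is discarded; H is fixed at 0.
G = H + 2·K - 1  [with H=0, K=4]  = 7
J = 2·G - 3·K - 2  [with G=7, K=4]  = 0

0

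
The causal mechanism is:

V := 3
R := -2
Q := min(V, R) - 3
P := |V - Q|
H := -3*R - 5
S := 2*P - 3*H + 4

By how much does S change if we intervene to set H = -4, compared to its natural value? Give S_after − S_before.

15

The intervention breaks the incoming arrows to H: H := -3*R - 5 no longer applies, and H = -4.
Q = min(V, R) - 3  [with V=3, R=-2]  = -5
P = |V - Q|  [with V=3, Q=-5]  = 8
S = 2*P - 3*H + 4  [with P=8, H=-4]  = 32
Without intervention: Q = min(V, R) - 3  [with V=3, R=-2]  = -5; P = |V - Q|  [with V=3, Q=-5]  = 8; H = -3*R - 5  [with R=-2]  = 1; S = 2*P - 3*H + 4  [with P=8, H=1]  = 17.
Change = 32 − 17 = 15.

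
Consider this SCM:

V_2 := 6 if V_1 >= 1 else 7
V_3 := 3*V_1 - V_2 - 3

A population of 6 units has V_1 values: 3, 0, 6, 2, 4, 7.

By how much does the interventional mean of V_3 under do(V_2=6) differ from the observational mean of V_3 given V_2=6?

Under do(V_2=6), V_2's equation is replaced by V_2=6 for every unit. Per-unit V_3: 0, -9, 9, -3, 3, 12. Mean = 2.
E[V_3|V_2=6] averages over only the 5 units with V_2=6 (V_1 = 3, 6, 2, 4, 7): V_3 = 0, 9, -3, 3, 12, mean 4.2.
Difference = 2 − 4.2 = -2.2.

-2.2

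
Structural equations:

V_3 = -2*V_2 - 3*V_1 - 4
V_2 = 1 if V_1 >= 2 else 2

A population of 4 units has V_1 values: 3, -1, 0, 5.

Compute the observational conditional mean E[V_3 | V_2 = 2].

-6.5

E[V_3|V_2=2] averages over only the 2 units with V_2=2 (V_1 = -1, 0): V_3 = -5, -8, mean -6.5.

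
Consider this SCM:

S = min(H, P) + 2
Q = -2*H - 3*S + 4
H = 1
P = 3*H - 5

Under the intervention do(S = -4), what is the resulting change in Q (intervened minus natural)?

12

The intervention breaks the incoming arrows to S: S = min(H, P) + 2 no longer applies, and S = -4.
Q = -2*H - 3*S + 4  [with H=1, S=-4]  = 14
Without intervention: P = 3*H - 5  [with H=1]  = -2; S = min(H, P) + 2  [with H=1, P=-2]  = 0; Q = -2*H - 3*S + 4  [with H=1, S=0]  = 2.
Change = 14 − 2 = 12.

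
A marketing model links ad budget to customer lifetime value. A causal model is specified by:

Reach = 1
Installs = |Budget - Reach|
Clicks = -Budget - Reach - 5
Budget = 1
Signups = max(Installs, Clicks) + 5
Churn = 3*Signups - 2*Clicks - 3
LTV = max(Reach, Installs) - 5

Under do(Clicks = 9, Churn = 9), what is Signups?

14

The joint intervention fixes Clicks = 9, Churn = 9, removing each variable's own equation.
Installs = |Budget - Reach|  [with Budget=1, Reach=1]  = 0
Signups = max(Installs, Clicks) + 5  [with Installs=0, Clicks=9]  = 14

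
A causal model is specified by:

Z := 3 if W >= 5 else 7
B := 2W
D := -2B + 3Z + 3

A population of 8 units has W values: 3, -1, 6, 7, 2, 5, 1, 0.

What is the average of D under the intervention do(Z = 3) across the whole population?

Under do(Z=3), Z's equation is replaced by Z=3 for every unit. Per-unit D: 0, 16, -12, -16, 4, -8, 8, 12. Mean = 0.5.

0.5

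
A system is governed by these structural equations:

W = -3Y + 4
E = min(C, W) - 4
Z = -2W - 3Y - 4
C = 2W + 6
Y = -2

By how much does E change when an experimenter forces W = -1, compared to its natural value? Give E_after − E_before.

-11

Under do(W=-1), the mechanism W = -3Y + 4 is discarded; W is fixed at -1.
C = 2W + 6  [with W=-1]  = 4
E = min(C, W) - 4  [with C=4, W=-1]  = -5
Without intervention: W = -3Y + 4  [with Y=-2]  = 10; C = 2W + 6  [with W=10]  = 26; E = min(C, W) - 4  [with C=26, W=10]  = 6.
Change = -5 − 6 = -11.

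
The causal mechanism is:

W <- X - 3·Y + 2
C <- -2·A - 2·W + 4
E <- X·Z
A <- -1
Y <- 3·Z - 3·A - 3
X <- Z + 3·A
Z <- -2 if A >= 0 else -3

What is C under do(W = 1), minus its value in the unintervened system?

44

The intervention breaks the incoming arrows to W: W <- X - 3·Y + 2 no longer applies, and W = 1.
C = -2·A - 2·W + 4  [with A=-1, W=1]  = 4
Without intervention: Z = -2 if A >= 0 else -3  [with A=-1]  = -3; Y = 3·Z - 3·A - 3  [with Z=-3, A=-1]  = -9; X = Z + 3·A  [with Z=-3, A=-1]  = -6; W = X - 3·Y + 2  [with X=-6, Y=-9]  = 23; C = -2·A - 2·W + 4  [with A=-1, W=23]  = -40.
Change = 4 − (-40) = 44.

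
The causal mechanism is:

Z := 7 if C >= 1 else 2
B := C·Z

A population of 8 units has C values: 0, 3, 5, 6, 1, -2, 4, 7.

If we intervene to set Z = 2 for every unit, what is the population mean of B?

6

Every unit gets Z=2 under the intervention. B values become 0, 6, 10, 12, 2, -4, 8, 14; E[B|do(Z=2)] = 6.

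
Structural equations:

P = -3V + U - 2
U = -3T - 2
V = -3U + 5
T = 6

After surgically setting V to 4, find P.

The intervention breaks the incoming arrows to V: V = -3U + 5 no longer applies, and V = 4.
U = -3T - 2  [with T=6]  = -20
P = -3V + U - 2  [with V=4, U=-20]  = -34

-34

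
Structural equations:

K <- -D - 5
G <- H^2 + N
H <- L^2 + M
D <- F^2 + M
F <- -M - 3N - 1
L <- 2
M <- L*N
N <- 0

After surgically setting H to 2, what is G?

Intervening sets H = 2 and removes its equation (H <- L^2 + M).
G = H^2 + N  [with H=2, N=0]  = 4

4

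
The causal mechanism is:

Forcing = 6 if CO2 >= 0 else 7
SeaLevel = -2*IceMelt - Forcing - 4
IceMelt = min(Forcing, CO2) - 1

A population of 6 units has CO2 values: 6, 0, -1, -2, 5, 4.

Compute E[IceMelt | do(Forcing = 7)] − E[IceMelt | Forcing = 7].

3.5

The intervention sets Forcing=7 in all 6 units regardless of CO2. Recomputing IceMelt per unit gives 5, -1, -2, -3, 4, 3; average 1.
Conditioning on Forcing=7 selects the 2 unit(s) with CO2 ∈ {-1, -2}. Their IceMelt values: -2, -3. Mean = -2.5.
Difference = 1 − (-2.5) = 3.5.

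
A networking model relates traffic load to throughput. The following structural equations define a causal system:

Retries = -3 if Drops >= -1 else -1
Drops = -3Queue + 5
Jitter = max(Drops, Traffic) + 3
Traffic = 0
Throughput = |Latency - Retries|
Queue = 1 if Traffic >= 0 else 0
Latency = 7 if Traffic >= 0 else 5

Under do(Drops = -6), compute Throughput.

8

The intervention breaks the incoming arrows to Drops: Drops = -3Queue + 5 no longer applies, and Drops = -6.
Latency = 7 if Traffic >= 0 else 5  [with Traffic=0]  = 7
Retries = -3 if Drops >= -1 else -1  [with Drops=-6]  = -1
Throughput = |Latency - Retries|  [with Latency=7, Retries=-1]  = 8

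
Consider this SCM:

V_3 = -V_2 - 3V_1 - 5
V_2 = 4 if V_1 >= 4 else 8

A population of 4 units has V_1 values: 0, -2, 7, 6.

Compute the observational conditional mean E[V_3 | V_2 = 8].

Conditioning on V_2=8 selects the 2 unit(s) with V_1 ∈ {0, -2}. Their V_3 values: -13, -7. Mean = -10.

-10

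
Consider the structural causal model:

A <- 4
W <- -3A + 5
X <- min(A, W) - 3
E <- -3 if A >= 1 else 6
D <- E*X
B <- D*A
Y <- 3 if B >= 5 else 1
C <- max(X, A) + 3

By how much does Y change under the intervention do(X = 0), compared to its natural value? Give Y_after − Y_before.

The intervention breaks the incoming arrows to X: X <- min(A, W) - 3 no longer applies, and X = 0.
E = -3 if A >= 1 else 6  [with A=4]  = -3
D = E*X  [with E=-3, X=0]  = 0
B = D*A  [with D=0, A=4]  = 0
Y = 3 if B >= 5 else 1  [with B=0]  = 1
Without intervention: W = -3A + 5  [with A=4]  = -7; X = min(A, W) - 3  [with A=4, W=-7]  = -10; E = -3 if A >= 1 else 6  [with A=4]  = -3; D = E*X  [with E=-3, X=-10]  = 30; B = D*A  [with D=30, A=4]  = 120; Y = 3 if B >= 5 else 1  [with B=120]  = 3.
Change = 1 − 3 = -2.

-2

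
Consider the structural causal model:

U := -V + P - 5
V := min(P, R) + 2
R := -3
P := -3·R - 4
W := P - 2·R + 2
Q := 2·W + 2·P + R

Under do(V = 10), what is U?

The intervention breaks the incoming arrows to V: V := min(P, R) + 2 no longer applies, and V = 10.
P = -3·R - 4  [with R=-3]  = 5
U = -V + P - 5  [with V=10, P=5]  = -10

-10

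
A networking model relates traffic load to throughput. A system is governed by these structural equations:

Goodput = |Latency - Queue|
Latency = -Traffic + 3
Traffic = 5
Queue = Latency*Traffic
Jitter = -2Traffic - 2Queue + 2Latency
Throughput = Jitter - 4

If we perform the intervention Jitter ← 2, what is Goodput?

8

Under do(Jitter=2), the mechanism Jitter = -2Traffic - 2Queue + 2Latency is discarded; Jitter is fixed at 2.
Since Goodput is not a descendant of the intervened variable, it is unaffected.
Latency = -Traffic + 3  [with Traffic=5]  = -2
Queue = Latency*Traffic  [with Latency=-2, Traffic=5]  = -10
Goodput = |Latency - Queue|  [with Latency=-2, Queue=-10]  = 8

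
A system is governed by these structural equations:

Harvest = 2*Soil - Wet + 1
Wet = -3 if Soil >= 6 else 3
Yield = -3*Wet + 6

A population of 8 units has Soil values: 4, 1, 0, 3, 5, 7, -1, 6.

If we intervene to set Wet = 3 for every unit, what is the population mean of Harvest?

4.25

Every unit gets Wet=3 under the intervention. Harvest values become 6, 0, -2, 4, 8, 12, -4, 10; E[Harvest|do(Wet=3)] = 4.25.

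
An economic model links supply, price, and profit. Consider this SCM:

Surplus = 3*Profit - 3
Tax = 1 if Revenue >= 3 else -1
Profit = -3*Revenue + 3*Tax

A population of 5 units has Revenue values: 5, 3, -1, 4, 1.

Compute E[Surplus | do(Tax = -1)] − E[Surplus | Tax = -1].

The intervention sets Tax=-1 in all 5 units regardless of Revenue. Recomputing Surplus per unit gives -57, -39, -3, -48, -21; average -33.6.
E[Surplus|Tax=-1] averages over only the 2 units with Tax=-1 (Revenue = -1, 1): Surplus = -3, -21, mean -12.
Difference = -33.6 − (-12) = -21.6.

-21.6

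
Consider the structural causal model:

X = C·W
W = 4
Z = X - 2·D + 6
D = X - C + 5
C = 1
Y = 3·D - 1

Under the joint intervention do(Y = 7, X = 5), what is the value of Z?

The joint intervention fixes Y = 7, X = 5, removing each variable's own equation.
D = X - C + 5  [with X=5, C=1]  = 9
Z = X - 2·D + 6  [with X=5, D=9]  = -7

-7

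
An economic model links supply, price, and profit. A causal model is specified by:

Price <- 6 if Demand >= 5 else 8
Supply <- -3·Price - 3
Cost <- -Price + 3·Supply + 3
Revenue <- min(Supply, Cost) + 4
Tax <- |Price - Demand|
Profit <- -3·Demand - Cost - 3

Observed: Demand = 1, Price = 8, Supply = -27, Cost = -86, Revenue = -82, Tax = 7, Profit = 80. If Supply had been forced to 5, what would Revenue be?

do(Supply=5) replaces the equation Supply <- -3·Price - 3 with the constant Supply = 5.
Price = 6 if Demand >= 5 else 8  [with Demand=1]  = 8
Cost = -Price + 3·Supply + 3  [with Price=8, Supply=5]  = 10
Revenue = min(Supply, Cost) + 4  [with Supply=5, Cost=10]  = 9

9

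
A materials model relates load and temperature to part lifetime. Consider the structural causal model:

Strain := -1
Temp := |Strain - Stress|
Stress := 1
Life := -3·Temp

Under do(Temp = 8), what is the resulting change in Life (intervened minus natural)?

-18

The intervention breaks the incoming arrows to Temp: Temp := |Strain - Stress| no longer applies, and Temp = 8.
Life = -3·Temp  [with Temp=8]  = -24
Without intervention: Temp = |Strain - Stress|  [with Strain=-1, Stress=1]  = 2; Life = -3·Temp  [with Temp=2]  = -6.
Change = -24 − (-6) = -18.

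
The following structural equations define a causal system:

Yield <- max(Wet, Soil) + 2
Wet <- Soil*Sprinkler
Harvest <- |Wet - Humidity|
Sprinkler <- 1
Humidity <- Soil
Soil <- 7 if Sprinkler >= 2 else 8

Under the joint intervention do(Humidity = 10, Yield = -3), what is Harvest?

The joint intervention fixes Humidity = 10, Yield = -3, removing each variable's own equation.
Soil = 7 if Sprinkler >= 2 else 8  [with Sprinkler=1]  = 8
Wet = Soil*Sprinkler  [with Soil=8, Sprinkler=1]  = 8
Harvest = |Wet - Humidity|  [with Wet=8, Humidity=10]  = 2

2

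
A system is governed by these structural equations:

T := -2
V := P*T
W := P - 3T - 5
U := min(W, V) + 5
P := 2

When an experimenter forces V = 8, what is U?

8

Intervening sets V = 8 and removes its equation (V := P*T).
W = P - 3T - 5  [with P=2, T=-2]  = 3
U = min(W, V) + 5  [with W=3, V=8]  = 8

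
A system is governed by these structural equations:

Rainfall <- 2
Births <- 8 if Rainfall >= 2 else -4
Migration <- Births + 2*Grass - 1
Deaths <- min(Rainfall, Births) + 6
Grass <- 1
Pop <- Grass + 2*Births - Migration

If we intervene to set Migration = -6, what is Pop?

The intervention breaks the incoming arrows to Migration: Migration <- Births + 2*Grass - 1 no longer applies, and Migration = -6.
Births = 8 if Rainfall >= 2 else -4  [with Rainfall=2]  = 8
Pop = Grass + 2*Births - Migration  [with Grass=1, Births=8, Migration=-6]  = 23

23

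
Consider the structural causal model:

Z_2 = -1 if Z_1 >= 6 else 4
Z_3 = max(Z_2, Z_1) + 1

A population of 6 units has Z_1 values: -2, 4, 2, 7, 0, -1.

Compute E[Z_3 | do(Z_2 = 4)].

5.5

Every unit gets Z_2=4 under the intervention. Z_3 values become 5, 5, 5, 8, 5, 5; E[Z_3|do(Z_2=4)] = 5.5.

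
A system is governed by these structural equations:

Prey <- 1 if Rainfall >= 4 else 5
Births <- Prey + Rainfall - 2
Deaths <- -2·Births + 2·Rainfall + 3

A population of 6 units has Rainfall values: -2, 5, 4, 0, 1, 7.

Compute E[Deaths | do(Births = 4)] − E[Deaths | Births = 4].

The intervention sets Births=4 in all 6 units regardless of Rainfall. Recomputing Deaths per unit gives -9, 5, 3, -5, -3, 9; average 0.
Conditioning on Births=4 selects the 2 unit(s) with Rainfall ∈ {5, 1}. Their Deaths values: 5, -3. Mean = 1.
Difference = 0 − 1 = -1.

-1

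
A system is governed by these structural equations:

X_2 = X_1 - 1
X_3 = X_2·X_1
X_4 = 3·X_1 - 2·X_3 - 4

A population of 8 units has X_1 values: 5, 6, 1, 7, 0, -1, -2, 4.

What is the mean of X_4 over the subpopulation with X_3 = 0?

E[X_4|X_3=0] averages over only the 2 units with X_3=0 (X_1 = 1, 0): X_4 = -1, -4, mean -2.5.

-2.5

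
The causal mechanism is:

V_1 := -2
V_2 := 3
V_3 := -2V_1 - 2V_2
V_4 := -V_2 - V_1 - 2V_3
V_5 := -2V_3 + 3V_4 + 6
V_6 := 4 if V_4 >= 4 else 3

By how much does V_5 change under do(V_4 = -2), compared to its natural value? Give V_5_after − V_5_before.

Intervening sets V_4 = -2 and removes its equation (V_4 := -V_2 - V_1 - 2V_3).
V_3 = -2V_1 - 2V_2  [with V_1=-2, V_2=3]  = -2
V_5 = -2V_3 + 3V_4 + 6  [with V_3=-2, V_4=-2]  = 4
Without intervention: V_3 = -2V_1 - 2V_2  [with V_1=-2, V_2=3]  = -2; V_4 = -V_2 - V_1 - 2V_3  [with V_2=3, V_1=-2, V_3=-2]  = 3; V_5 = -2V_3 + 3V_4 + 6  [with V_3=-2, V_4=3]  = 19.
Change = 4 − 19 = -15.

-15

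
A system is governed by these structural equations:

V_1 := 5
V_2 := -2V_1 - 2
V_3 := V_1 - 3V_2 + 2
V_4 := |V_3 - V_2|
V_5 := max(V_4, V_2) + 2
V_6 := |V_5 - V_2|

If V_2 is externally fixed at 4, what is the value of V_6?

7

Under do(V_2=4), the mechanism V_2 := -2V_1 - 2 is discarded; V_2 is fixed at 4.
V_3 = V_1 - 3V_2 + 2  [with V_1=5, V_2=4]  = -5
V_4 = |V_3 - V_2|  [with V_3=-5, V_2=4]  = 9
V_5 = max(V_4, V_2) + 2  [with V_4=9, V_2=4]  = 11
V_6 = |V_5 - V_2|  [with V_5=11, V_2=4]  = 7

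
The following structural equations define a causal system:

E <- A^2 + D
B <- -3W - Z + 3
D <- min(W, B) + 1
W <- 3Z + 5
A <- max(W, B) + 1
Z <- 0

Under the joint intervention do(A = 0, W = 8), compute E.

The joint intervention fixes A = 0, W = 8, removing each variable's own equation.
B = -3W - Z + 3  [with W=8, Z=0]  = -21
D = min(W, B) + 1  [with W=8, B=-21]  = -20
E = A^2 + D  [with A=0, D=-20]  = -20

-20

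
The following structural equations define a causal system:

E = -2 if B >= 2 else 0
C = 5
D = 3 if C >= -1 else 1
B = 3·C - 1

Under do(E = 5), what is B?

The intervention breaks the incoming arrows to E: E = -2 if B >= 2 else 0 no longer applies, and E = 5.
Since B is not a descendant of the intervened variable, it is unaffected.
B = 3·C - 1  [with C=5]  = 14

14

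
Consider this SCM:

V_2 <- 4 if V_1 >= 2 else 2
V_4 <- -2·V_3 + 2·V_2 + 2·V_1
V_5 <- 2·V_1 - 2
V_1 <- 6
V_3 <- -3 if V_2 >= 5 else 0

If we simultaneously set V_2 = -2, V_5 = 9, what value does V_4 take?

The joint intervention fixes V_2 = -2, V_5 = 9, removing each variable's own equation.
V_3 = -3 if V_2 >= 5 else 0  [with V_2=-2]  = 0
V_4 = -2·V_3 + 2·V_2 + 2·V_1  [with V_3=0, V_2=-2, V_1=6]  = 8

8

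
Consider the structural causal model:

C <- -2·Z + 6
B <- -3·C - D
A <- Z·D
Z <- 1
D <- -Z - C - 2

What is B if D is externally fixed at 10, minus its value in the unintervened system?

The intervention breaks the incoming arrows to D: D <- -Z - C - 2 no longer applies, and D = 10.
C = -2·Z + 6  [with Z=1]  = 4
B = -3·C - D  [with C=4, D=10]  = -22
Without intervention: C = -2·Z + 6  [with Z=1]  = 4; D = -Z - C - 2  [with Z=1, C=4]  = -7; B = -3·C - D  [with C=4, D=-7]  = -5.
Change = -22 − (-5) = -17.

-17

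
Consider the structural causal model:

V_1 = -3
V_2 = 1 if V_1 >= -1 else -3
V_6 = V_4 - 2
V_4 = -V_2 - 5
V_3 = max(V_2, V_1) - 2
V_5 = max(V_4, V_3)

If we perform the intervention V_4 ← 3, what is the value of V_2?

The intervention breaks the incoming arrows to V_4: V_4 = -V_2 - 5 no longer applies, and V_4 = 3.
Since V_2 is not a descendant of the intervened variable, it is unaffected.
V_2 = 1 if V_1 >= -1 else -3  [with V_1=-3]  = -3

-3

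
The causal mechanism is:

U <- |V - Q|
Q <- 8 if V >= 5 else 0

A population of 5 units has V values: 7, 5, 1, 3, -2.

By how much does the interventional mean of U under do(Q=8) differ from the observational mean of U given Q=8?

Under do(Q=8), Q's equation is replaced by Q=8 for every unit. Per-unit U: 1, 3, 7, 5, 10. Mean = 5.2.
Observing Q=8 restricts to units where Q's equation naturally yields 8: V ∈ {7, 5}. In that subpopulation U = 1, 3, mean 2.
Difference = 5.2 − 2 = 3.2.

3.2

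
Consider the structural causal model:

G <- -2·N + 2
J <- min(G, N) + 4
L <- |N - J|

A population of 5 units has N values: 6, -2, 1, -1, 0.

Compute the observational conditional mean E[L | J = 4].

Conditioning on J=4 selects the 2 unit(s) with N ∈ {1, 0}. Their L values: 3, 4. Mean = 3.5.

3.5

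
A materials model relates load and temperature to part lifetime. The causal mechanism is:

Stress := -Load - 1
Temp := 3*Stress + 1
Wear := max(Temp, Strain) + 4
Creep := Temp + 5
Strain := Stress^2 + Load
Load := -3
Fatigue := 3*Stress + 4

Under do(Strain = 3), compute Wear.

11

The intervention breaks the incoming arrows to Strain: Strain := Stress^2 + Load no longer applies, and Strain = 3.
Stress = -Load - 1  [with Load=-3]  = 2
Temp = 3*Stress + 1  [with Stress=2]  = 7
Wear = max(Temp, Strain) + 4  [with Temp=7, Strain=3]  = 11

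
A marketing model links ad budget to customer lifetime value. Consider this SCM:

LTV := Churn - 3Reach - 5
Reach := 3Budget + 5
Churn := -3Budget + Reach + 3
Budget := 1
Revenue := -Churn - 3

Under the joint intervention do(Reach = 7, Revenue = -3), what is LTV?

Setting Reach = 7, Revenue = -3 by intervention discards those variables' equations.
Churn = -3Budget + Reach + 3  [with Budget=1, Reach=7]  = 7
LTV = Churn - 3Reach - 5  [with Churn=7, Reach=7]  = -19

-19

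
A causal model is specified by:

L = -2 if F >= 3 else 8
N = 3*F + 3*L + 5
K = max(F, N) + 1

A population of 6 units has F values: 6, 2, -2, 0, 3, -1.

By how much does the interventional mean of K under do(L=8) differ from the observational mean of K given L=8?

4.75

do(L=8) breaks L's dependence on F. With L=8 fixed, K across the units is 48, 36, 24, 30, 39, 27, mean 34.
Conditioning on L=8 selects the 4 unit(s) with F ∈ {2, -2, 0, -1}. Their K values: 36, 24, 30, 27. Mean = 29.25.
Difference = 34 − 29.25 = 4.75.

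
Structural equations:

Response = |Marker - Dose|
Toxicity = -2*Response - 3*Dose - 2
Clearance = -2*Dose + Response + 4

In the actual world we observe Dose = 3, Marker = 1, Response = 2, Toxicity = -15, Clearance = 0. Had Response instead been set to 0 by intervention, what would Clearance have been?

do(Response=0) replaces the equation Response = |Marker - Dose| with the constant Response = 0.
Clearance = -2*Dose + Response + 4  [with Dose=3, Response=0]  = -2

-2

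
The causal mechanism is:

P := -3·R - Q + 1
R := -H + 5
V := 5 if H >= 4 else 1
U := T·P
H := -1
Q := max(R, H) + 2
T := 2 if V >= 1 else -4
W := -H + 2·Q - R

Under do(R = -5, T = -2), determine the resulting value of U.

-30

The joint intervention fixes R = -5, T = -2, removing each variable's own equation.
Q = max(R, H) + 2  [with R=-5, H=-1]  = 1
P = -3·R - Q + 1  [with R=-5, Q=1]  = 15
U = T·P  [with T=-2, P=15]  = -30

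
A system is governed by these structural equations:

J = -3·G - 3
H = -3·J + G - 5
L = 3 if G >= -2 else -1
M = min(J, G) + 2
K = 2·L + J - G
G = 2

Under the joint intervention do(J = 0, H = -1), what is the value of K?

Setting J = 0, H = -1 by intervention discards those variables' equations.
L = 3 if G >= -2 else -1  [with G=2]  = 3
K = 2·L + J - G  [with L=3, J=0, G=2]  = 4

4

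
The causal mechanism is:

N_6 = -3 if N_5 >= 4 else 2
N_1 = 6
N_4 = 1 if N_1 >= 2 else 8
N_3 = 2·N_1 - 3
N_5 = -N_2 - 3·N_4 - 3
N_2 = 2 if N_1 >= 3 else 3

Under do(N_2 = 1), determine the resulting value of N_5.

-7

do(N_2=1) replaces the equation N_2 = 2 if N_1 >= 3 else 3 with the constant N_2 = 1.
N_4 = 1 if N_1 >= 2 else 8  [with N_1=6]  = 1
N_5 = -N_2 - 3·N_4 - 3  [with N_2=1, N_4=1]  = -7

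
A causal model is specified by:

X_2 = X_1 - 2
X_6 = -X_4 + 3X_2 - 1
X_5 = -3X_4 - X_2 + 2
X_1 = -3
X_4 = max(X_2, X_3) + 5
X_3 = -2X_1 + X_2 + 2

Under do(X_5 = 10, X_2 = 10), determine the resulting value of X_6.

The joint intervention fixes X_5 = 10, X_2 = 10, removing each variable's own equation.
X_3 = -2X_1 + X_2 + 2  [with X_1=-3, X_2=10]  = 18
X_4 = max(X_2, X_3) + 5  [with X_2=10, X_3=18]  = 23
X_6 = -X_4 + 3X_2 - 1  [with X_4=23, X_2=10]  = 6

6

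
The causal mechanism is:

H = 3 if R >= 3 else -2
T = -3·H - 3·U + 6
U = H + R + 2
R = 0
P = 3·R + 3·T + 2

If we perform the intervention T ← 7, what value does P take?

23

Intervening sets T = 7 and removes its equation (T = -3·H - 3·U + 6).
P = 3·R + 3·T + 2  [with R=0, T=7]  = 23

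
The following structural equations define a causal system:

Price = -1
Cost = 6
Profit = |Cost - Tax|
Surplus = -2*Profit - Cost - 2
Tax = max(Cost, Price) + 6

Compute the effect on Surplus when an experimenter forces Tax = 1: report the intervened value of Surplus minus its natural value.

do(Tax=1) replaces the equation Tax = max(Cost, Price) + 6 with the constant Tax = 1.
Profit = |Cost - Tax|  [with Cost=6, Tax=1]  = 5
Surplus = -2*Profit - Cost - 2  [with Profit=5, Cost=6]  = -18
Without intervention: Tax = max(Cost, Price) + 6  [with Cost=6, Price=-1]  = 12; Profit = |Cost - Tax|  [with Cost=6, Tax=12]  = 6; Surplus = -2*Profit - Cost - 2  [with Profit=6, Cost=6]  = -20.
Change = -18 − (-20) = 2.

2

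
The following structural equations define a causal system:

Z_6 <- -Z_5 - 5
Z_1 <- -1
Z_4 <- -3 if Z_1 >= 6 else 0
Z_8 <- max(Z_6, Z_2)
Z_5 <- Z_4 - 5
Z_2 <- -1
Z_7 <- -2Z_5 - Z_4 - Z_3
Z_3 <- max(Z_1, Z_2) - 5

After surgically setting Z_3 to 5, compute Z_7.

5

The intervention breaks the incoming arrows to Z_3: Z_3 <- max(Z_1, Z_2) - 5 no longer applies, and Z_3 = 5.
Z_4 = -3 if Z_1 >= 6 else 0  [with Z_1=-1]  = 0
Z_5 = Z_4 - 5  [with Z_4=0]  = -5
Z_7 = -2Z_5 - Z_4 - Z_3  [with Z_5=-5, Z_4=0, Z_3=5]  = 5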